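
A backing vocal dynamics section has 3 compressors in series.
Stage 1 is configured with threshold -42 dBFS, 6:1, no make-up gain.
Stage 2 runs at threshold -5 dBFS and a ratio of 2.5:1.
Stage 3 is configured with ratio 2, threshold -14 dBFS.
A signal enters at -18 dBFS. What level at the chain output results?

-38 dBFS

Stage 1: overshoot 24 dB → 24/6 = 4 dB → -38 dBFS.
Stage 2: -38 dBFS ≤ -5 dBFS, so stage 2 doesn't engage; output -38 dBFS.
Stage 3: below threshold (-38 ≤ -14); passes unchanged; output -38 dBFS.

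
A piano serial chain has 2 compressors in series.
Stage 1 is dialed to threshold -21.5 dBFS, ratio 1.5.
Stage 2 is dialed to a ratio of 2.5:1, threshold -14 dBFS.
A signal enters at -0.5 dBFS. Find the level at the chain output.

-11.4 dBFS

Stage 1: 21 dB above -21.5 dBFS, reduced 1.5:1 to 14 dB above → -7.5 dBFS.
Stage 2: -7.5 dBFS is 6.5 dB over -14 dBFS; at 2.5:1 that becomes 2.6 dB over, giving -11.4 dBFS.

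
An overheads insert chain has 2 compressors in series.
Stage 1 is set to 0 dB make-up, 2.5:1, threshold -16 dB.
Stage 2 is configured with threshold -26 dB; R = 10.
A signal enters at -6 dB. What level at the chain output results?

Stage 1: overshoot 10 dB → 10/2.5 = 4 dB → -12 dB.
Stage 2: -12 dB is 14 dB over -26 dB; at 10:1 that becomes 1.4 dB over, giving -24.6 dB.

-24.6 dB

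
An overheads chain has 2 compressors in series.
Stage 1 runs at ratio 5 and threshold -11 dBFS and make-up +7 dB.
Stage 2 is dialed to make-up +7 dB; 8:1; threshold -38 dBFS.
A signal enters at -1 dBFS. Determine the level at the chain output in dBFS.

-26.5 dBFS

Stage 1: -1 dBFS is 10 dB over -11 dBFS; at 5:1 that becomes 2 dB over, giving -9 dBFS; +7 dB make-up → -2 dBFS.
Stage 2: overshoot 36 dB → 36/8 = 4.5 dB → -33.5 dBFS; +7 dB make-up → -26.5 dBFS.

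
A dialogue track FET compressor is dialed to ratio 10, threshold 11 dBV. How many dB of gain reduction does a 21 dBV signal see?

Overshoot = 21 − 11 = 10 dB.
After 10:1 compression the overshoot becomes 10/10 = 1 dB.
GR = overshoot in − overshoot out = 10 − 1 = 9 dB.

9 dB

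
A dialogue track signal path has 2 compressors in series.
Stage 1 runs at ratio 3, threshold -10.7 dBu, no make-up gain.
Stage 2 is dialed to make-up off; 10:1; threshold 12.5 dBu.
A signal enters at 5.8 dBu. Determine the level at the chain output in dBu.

-5.2 dBu

Stage 1: 5.8 dBu is 16.5 dB over -10.7 dBu; at 3:1 that becomes 5.5 dB over, giving -5.2 dBu.
Stage 2: -5.2 dBu ≤ 12.5 dBu, so stage 2 doesn't engage; output -5.2 dBu.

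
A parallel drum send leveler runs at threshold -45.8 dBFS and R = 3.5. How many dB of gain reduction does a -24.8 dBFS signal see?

The signal is 21 dB above threshold.
After 3.5:1 compression the overshoot becomes 21/3.5 = 6 dB.
GR = overshoot in − overshoot out = 21 − 6 = 15 dB.

15 dB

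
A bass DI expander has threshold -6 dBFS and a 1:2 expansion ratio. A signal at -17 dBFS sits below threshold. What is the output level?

-28 dBFS

The input is 11 dB below the -6 dBFS threshold.
A 1:2 expander multiplies undershoot by 2: 11 × 2 = 22 dB below threshold.
Output = -6 − 22 = -28 dBFS.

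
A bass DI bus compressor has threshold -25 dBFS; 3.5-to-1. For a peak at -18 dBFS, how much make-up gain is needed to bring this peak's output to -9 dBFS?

Overshoot 7 dB → 7/3.5 = 2 dB after compression, so the compressed level is -25 + 2 = -23 dBFS.
Make-up = target − compressed = -9 − (-23) = 14 dB.

14 dB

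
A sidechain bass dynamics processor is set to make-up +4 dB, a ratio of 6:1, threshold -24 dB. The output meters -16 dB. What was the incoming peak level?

0 dB

Remove make-up: -16 − 4 = -20 dB.
That's 4 dB above the -24 dB threshold.
Input overshoot = R × output overshoot = 24 dB → input = -24 + 24 = 0 dB.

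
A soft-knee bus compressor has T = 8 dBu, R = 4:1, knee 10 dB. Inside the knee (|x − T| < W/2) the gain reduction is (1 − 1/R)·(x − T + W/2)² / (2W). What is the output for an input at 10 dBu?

8.1625 dBu

x − T + W/2 = 10 − 8 + 5 = 7.
GR = (1 − 1/4) × 7² / 20 = 0.75 × 49 / 20 = 1.8375 dB.
Output = 10 − 1.8375 = 8.1625 dBu.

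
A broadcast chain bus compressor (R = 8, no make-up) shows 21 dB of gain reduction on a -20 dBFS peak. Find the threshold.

Input is 24 dB above T (since output overshoot × R = input overshoot: (-41 − T)·8 = -20 − T gives T = -44 dBFS).
Check: -44 + (-20 − (-44))/8 = -44 + 3 = -41 dBFS. ✓

-44 dBFS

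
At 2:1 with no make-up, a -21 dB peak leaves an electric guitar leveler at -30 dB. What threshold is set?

-39 dB

Let T be the threshold. Output overshoot = (input overshoot)/R, so -30 − T = (-21 − T)/2.
2·(-30 − T) = -21 − T → 1·T = -60 − (-21) = -39.
T = -39/1 = -39 dB.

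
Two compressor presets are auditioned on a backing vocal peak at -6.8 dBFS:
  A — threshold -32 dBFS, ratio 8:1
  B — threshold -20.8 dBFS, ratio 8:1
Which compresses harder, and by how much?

A, by 9.8 dB

A: overshoot 25.2 dB → output overshoot 3.15 dB → GR 22.05 dB.
B: overshoot 14 dB → output overshoot 1.75 dB → GR 12.25 dB.
A reduces 9.8 dB more.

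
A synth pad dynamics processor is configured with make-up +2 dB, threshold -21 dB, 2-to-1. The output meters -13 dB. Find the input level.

-9 dB

Stripping the +2 dB make-up gives -15 dB at the gain stage.
Post-compression overshoot = -15 − (-21) = 6 dB.
Input overshoot = R × output overshoot = 12 dB → input = -21 + 12 = -9 dB.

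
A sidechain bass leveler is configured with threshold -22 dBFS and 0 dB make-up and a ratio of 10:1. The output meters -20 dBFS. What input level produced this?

Post-compression overshoot = -20 − (-22) = 2 dB.
Input overshoot = R × output overshoot = 20 dB → input = -22 + 20 = -2 dBFS.

-2 dBFS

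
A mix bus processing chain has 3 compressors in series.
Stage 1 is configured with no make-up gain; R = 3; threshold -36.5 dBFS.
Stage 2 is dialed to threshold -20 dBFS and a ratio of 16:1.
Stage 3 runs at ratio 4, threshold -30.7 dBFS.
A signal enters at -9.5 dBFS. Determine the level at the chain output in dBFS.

-29.9 dBFS

Stage 1: overshoot 27 dB → 27/3 = 9 dB → -27.5 dBFS.
Stage 2: -27.5 dBFS ≤ -20 dBFS, so stage 2 doesn't engage; output -27.5 dBFS.
Stage 3: 3.2 dB above -30.7 dBFS, reduced 4:1 to 0.8 dB above → -29.9 dBFS.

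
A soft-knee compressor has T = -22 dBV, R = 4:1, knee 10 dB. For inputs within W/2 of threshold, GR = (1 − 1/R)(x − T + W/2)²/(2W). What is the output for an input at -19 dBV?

-21.4 dBV

x − T + W/2 = -19 − (-22) + 5 = 8.
GR = (1 − 1/4) × 8² / 20 = 0.75 × 64 / 20 = 2.4 dB.
Output = -19 − 2.4 = -21.4 dBV.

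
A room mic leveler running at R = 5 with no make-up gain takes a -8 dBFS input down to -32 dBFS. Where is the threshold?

Gain reduction = -8 − (-32) = 24 dB; output overshoot = GR / (R − 1) = 24 / 4 = 6 dB.
Threshold = output − output overshoot = -32 − 6 = -38 dBFS.

-38 dBFS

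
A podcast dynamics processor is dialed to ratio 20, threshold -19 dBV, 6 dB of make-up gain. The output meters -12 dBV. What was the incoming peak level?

1 dBV

Stripping the +6 dB make-up gives -18 dBV at the gain stage.
The compressed level sits -18 − (-19) = 1 dB over threshold.
Before 20:1 compression the overshoot was 1 × 20 = 20 dB, so input = -19 + 20 = 1 dBV.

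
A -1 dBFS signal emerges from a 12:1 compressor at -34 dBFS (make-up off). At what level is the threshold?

Gain reduction = -1 − (-34) = 33 dB; output overshoot = GR / (R − 1) = 33 / 11 = 3 dB.
Threshold = output − output overshoot = -34 − 3 = -37 dBFS.

-37 dBFS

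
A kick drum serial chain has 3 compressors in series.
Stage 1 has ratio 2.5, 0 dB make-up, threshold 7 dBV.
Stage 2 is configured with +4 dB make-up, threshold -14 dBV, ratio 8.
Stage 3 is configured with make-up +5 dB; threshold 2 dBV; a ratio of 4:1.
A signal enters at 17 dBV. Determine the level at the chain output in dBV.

Stage 1: overshoot 10 dB → 10/2.5 = 4 dB → 11 dBV.
Stage 2: overshoot 25 dB → 25/8 = 3.125 dB → -10.875 dBV; +4 dB make-up → -6.875 dBV.
Stage 3: below threshold (-6.875 ≤ 2); passes unchanged; make-up brings it to -1.875 dBV.

-1.875 dBV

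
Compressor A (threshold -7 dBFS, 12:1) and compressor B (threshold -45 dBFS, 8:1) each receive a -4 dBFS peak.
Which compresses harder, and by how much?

B, by 33.125 dB

A: overshoot 3 dB → output overshoot 0.25 dB → GR 2.75 dB.
B: overshoot 41 dB → output overshoot 5.125 dB → GR 35.875 dB.
B reduces 33.125 dB more.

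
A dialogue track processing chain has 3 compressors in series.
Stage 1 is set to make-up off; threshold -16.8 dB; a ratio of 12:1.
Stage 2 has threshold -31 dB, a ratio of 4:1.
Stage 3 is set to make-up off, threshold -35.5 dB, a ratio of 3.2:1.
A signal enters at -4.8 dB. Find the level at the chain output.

Stage 1: -4.8 dB is 12 dB over -16.8 dB; at 12:1 that becomes 1 dB over, giving -15.8 dB.
Stage 2: 15.2 dB above -31 dB, reduced 4:1 to 3.8 dB above → -27.2 dB.
Stage 3: 8.3 dB above -35.5 dB, reduced 3.2:1 to 2.59375 dB above → -32.90625 dB.

-32.90625 dB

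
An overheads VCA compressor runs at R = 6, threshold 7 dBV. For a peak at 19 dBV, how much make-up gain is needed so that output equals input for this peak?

10 dB

Overshoot 12 dB → 12/6 = 2 dB after compression, so the compressed level is 7 + 2 = 9 dBV.
Make-up = target − compressed = 19 − 9 = 10 dB.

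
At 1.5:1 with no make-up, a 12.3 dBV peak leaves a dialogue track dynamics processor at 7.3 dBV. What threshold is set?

Input is 15 dB above T (since output overshoot × R = input overshoot: (7.3 − T)·1.5 = 12.3 − T gives T = -2.7 dBV).
Check: -2.7 + (12.3 − (-2.7))/1.5 = -2.7 + 10 = 7.3 dBV. ✓

-2.7 dBV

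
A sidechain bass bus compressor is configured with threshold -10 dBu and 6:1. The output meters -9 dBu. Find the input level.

Post-compression overshoot = -9 − (-10) = 1 dB.
Input overshoot = R × output overshoot = 6 dB → input = -10 + 6 = -4 dBu.

-4 dBu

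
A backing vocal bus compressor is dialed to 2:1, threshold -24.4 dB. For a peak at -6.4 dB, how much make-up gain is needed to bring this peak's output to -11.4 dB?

Without make-up, output = threshold + overshoot/2 = -24.4 + 9 = -15.4 dB.
Gap to target: 4 dB.

4 dB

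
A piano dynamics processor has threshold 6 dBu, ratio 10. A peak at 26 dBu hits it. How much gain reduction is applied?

18 dB

26 dBu exceeds the threshold by 20 dB.
After 10:1 compression the overshoot becomes 20/10 = 2 dB.
GR = overshoot in − overshoot out = 20 − 2 = 18 dB.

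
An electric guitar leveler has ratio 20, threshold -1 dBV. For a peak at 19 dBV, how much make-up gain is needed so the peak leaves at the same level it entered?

Without make-up, output = threshold + overshoot/20 = -1 + 1 = 0 dBV.
Gap to target: 19 dB.

19 dB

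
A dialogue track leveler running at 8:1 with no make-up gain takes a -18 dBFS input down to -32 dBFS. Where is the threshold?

Gain reduction = -18 − (-32) = 14 dB; output overshoot = GR / (R − 1) = 14 / 7 = 2 dB.
Threshold = output − output overshoot = -32 − 2 = -34 dBFS.

-34 dBFS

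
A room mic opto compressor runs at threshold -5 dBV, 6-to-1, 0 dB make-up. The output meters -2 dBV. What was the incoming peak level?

13 dBV

Post-compression overshoot = -2 − (-5) = 3 dB.
Input overshoot = R × output overshoot = 18 dB → input = -5 + 18 = 13 dBV.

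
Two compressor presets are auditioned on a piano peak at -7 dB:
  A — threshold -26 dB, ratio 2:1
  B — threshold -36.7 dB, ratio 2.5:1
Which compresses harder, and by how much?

B, by 8.32 dB

A: overshoot 19 dB → output overshoot 9.5 dB → GR 9.5 dB.
B: overshoot 29.7 dB → output overshoot 11.88 dB → GR 17.82 dB.
Difference: 8.32 dB in favour of B.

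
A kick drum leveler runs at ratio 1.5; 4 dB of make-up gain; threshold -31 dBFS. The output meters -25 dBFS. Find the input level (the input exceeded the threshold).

-28 dBFS

Stripping the +4 dB make-up gives -29 dBFS at the gain stage.
Post-compression overshoot = -29 − (-31) = 2 dB.
Undo the ratio: input overshoot = 2 × 1.5 = 3 dB, giving input = -28 dBFS.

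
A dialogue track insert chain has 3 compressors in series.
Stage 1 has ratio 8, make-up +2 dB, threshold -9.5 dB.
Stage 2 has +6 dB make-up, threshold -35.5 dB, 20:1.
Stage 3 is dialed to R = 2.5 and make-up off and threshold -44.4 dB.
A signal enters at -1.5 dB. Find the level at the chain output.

Stage 1: overshoot 8 dB → 8/8 = 1 dB → -8.5 dB; +2 dB make-up → -6.5 dB.
Stage 2: -6.5 dB is 29 dB over -35.5 dB; at 20:1 that becomes 1.45 dB over, giving -34.05 dB; +6 dB make-up → -28.05 dB.
Stage 3: -28.05 dB is 16.35 dB over -44.4 dB; at 2.5:1 that becomes 6.54 dB over, giving -37.86 dB.

-37.86 dB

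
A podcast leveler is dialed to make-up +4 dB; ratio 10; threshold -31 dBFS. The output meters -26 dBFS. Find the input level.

-21 dBFS

Before make-up, the level was -26 − 4 = -30 dBFS.
That's 1 dB above the -31 dBFS threshold.
Before 10:1 compression the overshoot was 1 × 10 = 10 dB, so input = -31 + 10 = -21 dBFS.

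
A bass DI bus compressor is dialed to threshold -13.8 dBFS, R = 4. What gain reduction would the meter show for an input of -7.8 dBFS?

4.5 dB

Overshoot = -7.8 − (-13.8) = 6 dB.
At 4:1, output sits 6/4 = 1.5 dB above threshold.
So the signal is attenuated by 6 − 1.5 = 4.5 dB.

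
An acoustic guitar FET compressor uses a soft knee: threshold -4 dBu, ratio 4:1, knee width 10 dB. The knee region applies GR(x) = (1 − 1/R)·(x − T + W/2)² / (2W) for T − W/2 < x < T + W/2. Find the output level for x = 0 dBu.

-3.0375 dBu

x − T + W/2 = 0 − (-4) + 5 = 9.
GR = (1 − 1/4) × 9² / 20 = 0.75 × 81 / 20 = 3.0375 dB.
Output = 0 − 3.0375 = -3.0375 dBu.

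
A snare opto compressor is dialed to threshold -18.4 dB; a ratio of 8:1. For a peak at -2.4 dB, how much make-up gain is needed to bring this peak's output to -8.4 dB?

8 dB

The peak compresses to -18.4 + 16/8 = -16.4 dB.
To reach -8.4 dB requires -8.4 − (-16.4) = 8 dB of make-up.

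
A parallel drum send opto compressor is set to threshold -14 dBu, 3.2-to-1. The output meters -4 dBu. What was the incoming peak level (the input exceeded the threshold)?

Post-compression overshoot = -4 − (-14) = 10 dB.
Undo the ratio: input overshoot = 10 × 3.2 = 32 dB, giving input = 18 dBu.

18 dBu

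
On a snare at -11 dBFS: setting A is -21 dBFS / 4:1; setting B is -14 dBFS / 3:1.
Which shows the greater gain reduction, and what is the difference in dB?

A, by 5.5 dB

A: GR = 10 − 10/4 = 7.5 dB.
B: GR = 3 − 3/3 = 2 dB.
Difference: 5.5 dB in favour of A.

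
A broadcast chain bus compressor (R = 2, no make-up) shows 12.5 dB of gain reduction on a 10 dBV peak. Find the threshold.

Gain reduction = 10 − (-2.5) = 12.5 dB; output overshoot = GR / (R − 1) = 12.5 / 1 = 12.5 dB.
Threshold = output − output overshoot = -2.5 − 12.5 = -15 dBV.

-15 dBV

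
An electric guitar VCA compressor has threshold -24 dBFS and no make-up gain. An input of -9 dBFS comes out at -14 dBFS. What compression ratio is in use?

1.5:1

Input overshoot = -9 − (-24) = 15 dB; output overshoot = -14 − (-24) = 10 dB.
Ratio = 15 / 10 = 1.5.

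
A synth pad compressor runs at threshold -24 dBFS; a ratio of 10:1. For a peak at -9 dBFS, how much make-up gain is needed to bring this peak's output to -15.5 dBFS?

7 dB

Overshoot 15 dB → 15/10 = 1.5 dB after compression, so the compressed level is -24 + 1.5 = -22.5 dBFS.
Make-up = target − compressed = -15.5 − (-22.5) = 7 dB.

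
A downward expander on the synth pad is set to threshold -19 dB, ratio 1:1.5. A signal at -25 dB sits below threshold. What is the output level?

-28 dB

Undershoot = (-19) − (-25) = 6 dB.
At 1:1.5, that expands to 9 dB under threshold.
Output = -19 − 9 = -28 dB.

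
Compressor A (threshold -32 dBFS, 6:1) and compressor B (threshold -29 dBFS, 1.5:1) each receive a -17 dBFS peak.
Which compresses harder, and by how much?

A, by 8.5 dB

A: 15 dB over, compressed to 2.5 dB over, so 12.5 dB of GR.
B: 12 dB over, compressed to 8 dB over, so 4 dB of GR.
A reduces 8.5 dB more.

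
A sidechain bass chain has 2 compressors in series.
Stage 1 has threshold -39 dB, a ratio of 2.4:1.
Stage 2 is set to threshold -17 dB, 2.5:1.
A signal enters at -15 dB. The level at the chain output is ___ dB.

-29 dB

Stage 1: 24 dB above -39 dB, reduced 2.4:1 to 10 dB above → -29 dB.
Stage 2: below threshold (-29 ≤ -17); passes unchanged; output -29 dB.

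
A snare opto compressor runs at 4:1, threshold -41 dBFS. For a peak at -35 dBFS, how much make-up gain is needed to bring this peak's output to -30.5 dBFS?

9 dB

The peak compresses to -41 + 6/4 = -39.5 dBFS.
To reach -30.5 dBFS requires -30.5 − (-39.5) = 9 dB of make-up.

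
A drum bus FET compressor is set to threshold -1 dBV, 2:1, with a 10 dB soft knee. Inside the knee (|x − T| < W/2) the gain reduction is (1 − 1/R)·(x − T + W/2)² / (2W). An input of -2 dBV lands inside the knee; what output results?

-2.4 dBV

x − T + W/2 = -2 − (-1) + 5 = 4.
GR = (1 − 1/2) × 4² / 20 = 0.5 × 16 / 20 = 0.4 dB.
Output = -2 − 0.4 = -2.4 dBV.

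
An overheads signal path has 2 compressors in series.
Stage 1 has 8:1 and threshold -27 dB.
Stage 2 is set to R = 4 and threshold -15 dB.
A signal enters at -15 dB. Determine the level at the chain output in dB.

-25.5 dB

Stage 1: -15 dB is 12 dB over -27 dB; at 8:1 that becomes 1.5 dB over, giving -25.5 dB.
Stage 2: -25.5 dB is at or below the -15 dB threshold — no compression; output -25.5 dB.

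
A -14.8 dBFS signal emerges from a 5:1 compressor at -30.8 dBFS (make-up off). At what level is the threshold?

Let T be the threshold. Output overshoot = (input overshoot)/R, so -30.8 − T = (-14.8 − T)/5.
5·(-30.8 − T) = -14.8 − T → 4·T = -154 − (-14.8) = -139.2.
T = -139.2/4 = -34.8 dBFS.

-34.8 dBFS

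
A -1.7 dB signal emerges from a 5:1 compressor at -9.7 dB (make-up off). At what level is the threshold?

-11.7 dB

Gain reduction = -1.7 − (-9.7) = 8 dB; output overshoot = GR / (R − 1) = 8 / 4 = 2 dB.
Threshold = output − output overshoot = -9.7 − 2 = -11.7 dB.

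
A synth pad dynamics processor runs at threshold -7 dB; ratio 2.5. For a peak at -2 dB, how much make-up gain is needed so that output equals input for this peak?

Without make-up, output = threshold + overshoot/2.5 = -7 + 2 = -5 dB.
Gap to target: 3 dB.

3 dB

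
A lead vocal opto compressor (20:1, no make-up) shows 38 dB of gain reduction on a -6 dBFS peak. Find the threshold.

-46 dBFS

Input is 40 dB above T (since output overshoot × R = input overshoot: (-44 − T)·20 = -6 − T gives T = -46 dBFS).
Check: -46 + (-6 − (-46))/20 = -46 + 2 = -44 dBFS. ✓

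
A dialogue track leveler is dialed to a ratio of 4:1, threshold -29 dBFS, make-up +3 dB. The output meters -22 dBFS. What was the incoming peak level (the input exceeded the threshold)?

Stripping the +3 dB make-up gives -25 dBFS at the gain stage.
That's 4 dB above the -29 dBFS threshold.
Undo the ratio: input overshoot = 4 × 4 = 16 dB, giving input = -13 dBFS.

-13 dBFS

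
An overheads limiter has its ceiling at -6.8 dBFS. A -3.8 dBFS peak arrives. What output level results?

A brickwall limiter is an ∞:1 compressor: any input above the ceiling is clamped to -6.8 dBFS.

-6.8 dBFS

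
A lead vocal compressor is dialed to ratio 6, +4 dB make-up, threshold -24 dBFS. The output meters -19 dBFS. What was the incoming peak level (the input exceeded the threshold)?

Before make-up, the level was -19 − 4 = -23 dBFS.
That's 1 dB above the -24 dBFS threshold.
Undo the ratio: input overshoot = 1 × 6 = 6 dB, giving input = -18 dBFS.

-18 dBFS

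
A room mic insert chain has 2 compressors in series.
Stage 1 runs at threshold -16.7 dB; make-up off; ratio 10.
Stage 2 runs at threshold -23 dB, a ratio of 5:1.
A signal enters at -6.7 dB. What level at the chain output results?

Stage 1: -6.7 dB is 10 dB over -16.7 dB; at 10:1 that becomes 1 dB over, giving -15.7 dB.
Stage 2: overshoot 7.3 dB → 7.3/5 = 1.46 dB → -21.54 dB.

-21.54 dB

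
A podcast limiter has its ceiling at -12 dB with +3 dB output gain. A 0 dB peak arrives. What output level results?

At ∞:1, everything above -12 dB is held at the ceiling.
Output gain then adds 3 dB: -12 + 3 = -9 dB.

-9 dB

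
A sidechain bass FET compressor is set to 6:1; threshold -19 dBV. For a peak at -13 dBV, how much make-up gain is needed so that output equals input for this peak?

5 dB

Without make-up, output = threshold + overshoot/6 = -19 + 1 = -18 dBV.
Gap to target: 5 dB.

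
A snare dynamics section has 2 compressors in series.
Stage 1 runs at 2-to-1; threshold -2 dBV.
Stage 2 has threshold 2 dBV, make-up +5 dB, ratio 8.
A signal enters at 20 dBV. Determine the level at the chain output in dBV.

Stage 1: 22 dB above -2 dBV, reduced 2:1 to 11 dB above → 9 dBV.
Stage 2: overshoot 7 dB → 7/8 = 0.875 dB → 2.875 dBV; +5 dB make-up → 7.875 dBV.

7.875 dBV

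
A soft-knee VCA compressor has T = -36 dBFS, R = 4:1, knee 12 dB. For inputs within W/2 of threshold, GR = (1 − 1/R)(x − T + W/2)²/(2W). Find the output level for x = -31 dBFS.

x − T + W/2 = -31 − (-36) + 6 = 11.
GR = (1 − 1/4) × 11² / 24 = 0.75 × 121 / 24 = 3.78125 dB.
Output = -31 − 3.78125 = -34.78125 dBFS.

-34.78125 dBFS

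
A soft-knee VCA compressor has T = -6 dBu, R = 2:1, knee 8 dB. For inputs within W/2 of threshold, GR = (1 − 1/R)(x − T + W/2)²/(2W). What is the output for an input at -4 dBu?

x − T + W/2 = -4 − (-6) + 4 = 6.
GR = (1 − 1/2) × 6² / 16 = 0.5 × 36 / 16 = 1.125 dB.
Output = -4 − 1.125 = -5.125 dBu.

-5.125 dBu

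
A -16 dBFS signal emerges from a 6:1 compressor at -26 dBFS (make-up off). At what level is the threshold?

-28 dBFS

Let T be the threshold. Output overshoot = (input overshoot)/R, so -26 − T = (-16 − T)/6.
6·(-26 − T) = -16 − T → 5·T = -156 − (-16) = -140.
T = -140/5 = -28 dBFS.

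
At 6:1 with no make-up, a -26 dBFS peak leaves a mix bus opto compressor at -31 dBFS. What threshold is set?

Let T be the threshold. Output overshoot = (input overshoot)/R, so -31 − T = (-26 − T)/6.
6·(-31 − T) = -26 − T → 5·T = -186 − (-26) = -160.
T = -160/5 = -32 dBFS.

-32 dBFS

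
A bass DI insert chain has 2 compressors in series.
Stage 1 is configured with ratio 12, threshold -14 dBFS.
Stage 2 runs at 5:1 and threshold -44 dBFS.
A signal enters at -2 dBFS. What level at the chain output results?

Stage 1: overshoot 12 dB → 12/12 = 1 dB → -13 dBFS.
Stage 2: 31 dB above -44 dBFS, reduced 5:1 to 6.2 dB above → -37.8 dBFS.

-37.8 dBFS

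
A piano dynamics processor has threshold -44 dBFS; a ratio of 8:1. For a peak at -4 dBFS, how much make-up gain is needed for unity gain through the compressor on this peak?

35 dB

The peak compresses to -44 + 40/8 = -39 dBFS.
To reach -4 dBFS requires -4 − (-39) = 35 dB of make-up.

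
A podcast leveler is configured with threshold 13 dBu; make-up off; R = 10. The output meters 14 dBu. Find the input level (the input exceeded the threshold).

23 dBu

Post-compression overshoot = 14 − 13 = 1 dB.
Undo the ratio: input overshoot = 1 × 10 = 10 dB, giving input = 23 dBu.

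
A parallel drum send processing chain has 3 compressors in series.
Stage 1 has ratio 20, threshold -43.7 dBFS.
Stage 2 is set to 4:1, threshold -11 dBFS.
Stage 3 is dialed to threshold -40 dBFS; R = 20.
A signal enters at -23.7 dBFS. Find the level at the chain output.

Stage 1: 20 dB above -43.7 dBFS, reduced 20:1 to 1 dB above → -42.7 dBFS.
Stage 2: -42.7 dBFS is at or below the -11 dBFS threshold — no compression; output -42.7 dBFS.
Stage 3: -42.7 dBFS ≤ -40 dBFS, so stage 3 doesn't engage; output -42.7 dBFS.

-42.7 dBFS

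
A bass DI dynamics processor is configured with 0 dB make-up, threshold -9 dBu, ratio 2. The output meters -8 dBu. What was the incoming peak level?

-7 dBu

The compressed level sits -8 − (-9) = 1 dB over threshold.
Input overshoot = R × output overshoot = 2 dB → input = -9 + 2 = -7 dBu.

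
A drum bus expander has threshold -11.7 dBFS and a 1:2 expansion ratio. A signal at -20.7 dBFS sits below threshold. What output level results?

The input is 9 dB below the -11.7 dBFS threshold.
A 1:2 expander multiplies undershoot by 2: 9 × 2 = 18 dB below threshold.
Output = -11.7 − 18 = -29.7 dBFS.

-29.7 dBFS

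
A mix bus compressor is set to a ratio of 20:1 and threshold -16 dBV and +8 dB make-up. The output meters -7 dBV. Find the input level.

4 dBV

Before make-up, the level was -7 − 8 = -15 dBV.
That's 1 dB above the -16 dBV threshold.
Before 20:1 compression the overshoot was 1 × 20 = 20 dB, so input = -16 + 20 = 4 dBV.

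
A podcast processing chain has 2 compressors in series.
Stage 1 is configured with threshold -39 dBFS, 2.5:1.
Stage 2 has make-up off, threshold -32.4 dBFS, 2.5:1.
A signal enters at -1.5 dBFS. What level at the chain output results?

Stage 1: -1.5 dBFS is 37.5 dB over -39 dBFS; at 2.5:1 that becomes 15 dB over, giving -24 dBFS.
Stage 2: -24 dBFS is 8.4 dB over -32.4 dBFS; at 2.5:1 that becomes 3.36 dB over, giving -29.04 dBFS.

-29.04 dBFS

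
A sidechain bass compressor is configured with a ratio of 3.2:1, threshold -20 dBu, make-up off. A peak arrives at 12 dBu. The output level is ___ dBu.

-10 dBu

The input is 32 dB above the -20 dBu threshold.
At 3.2:1 the overshoot is divided by 3.2, leaving 10 dB above threshold.
That puts the output at -10 dBu.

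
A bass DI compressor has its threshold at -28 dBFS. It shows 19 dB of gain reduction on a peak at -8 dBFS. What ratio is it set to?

20:1

Input overshoot = -8 − (-28) = 20 dB.
Output overshoot = 20 − 19 = 1 dB.
Ratio = input overshoot / output overshoot = 20 / 1 = 20.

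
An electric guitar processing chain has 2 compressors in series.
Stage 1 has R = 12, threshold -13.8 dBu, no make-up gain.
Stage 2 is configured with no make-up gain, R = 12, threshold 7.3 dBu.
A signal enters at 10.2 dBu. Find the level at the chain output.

-11.8 dBu

Stage 1: 10.2 dBu is 24 dB over -13.8 dBu; at 12:1 that becomes 2 dB over, giving -11.8 dBu.
Stage 2: -11.8 dBu is at or below the 7.3 dBu threshold — no compression; output -11.8 dBu.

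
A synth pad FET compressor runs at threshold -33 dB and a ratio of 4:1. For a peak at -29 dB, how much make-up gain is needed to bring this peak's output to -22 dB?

Overshoot 4 dB → 4/4 = 1 dB after compression, so the compressed level is -33 + 1 = -32 dB.
Make-up = target − compressed = -22 − (-32) = 10 dB.

10 dB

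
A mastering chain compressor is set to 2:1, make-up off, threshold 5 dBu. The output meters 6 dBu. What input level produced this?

7 dBu

That's 1 dB above the 5 dBu threshold.
Undo the ratio: input overshoot = 1 × 2 = 2 dB, giving input = 7 dBu.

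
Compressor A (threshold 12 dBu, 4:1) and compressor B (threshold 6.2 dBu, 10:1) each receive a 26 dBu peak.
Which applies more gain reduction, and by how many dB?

B, by 7.32 dB

A: 14 dB over, compressed to 3.5 dB over, so 10.5 dB of GR.
B: 19.8 dB over, compressed to 1.98 dB over, so 17.82 dB of GR.
B reduces 7.32 dB more.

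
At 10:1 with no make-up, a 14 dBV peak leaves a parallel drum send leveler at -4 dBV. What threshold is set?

Gain reduction = 14 − (-4) = 18 dB; output overshoot = GR / (R − 1) = 18 / 9 = 2 dB.
Threshold = output − output overshoot = -4 − 2 = -6 dBV.

-6 dBV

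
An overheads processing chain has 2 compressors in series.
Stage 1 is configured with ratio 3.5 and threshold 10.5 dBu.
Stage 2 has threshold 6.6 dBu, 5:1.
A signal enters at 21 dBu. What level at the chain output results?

7.98 dBu

Stage 1: 21 dBu is 10.5 dB over 10.5 dBu; at 3.5:1 that becomes 3 dB over, giving 13.5 dBu.
Stage 2: 13.5 dBu is 6.9 dB over 6.6 dBu; at 5:1 that becomes 1.38 dB over, giving 7.98 dBu.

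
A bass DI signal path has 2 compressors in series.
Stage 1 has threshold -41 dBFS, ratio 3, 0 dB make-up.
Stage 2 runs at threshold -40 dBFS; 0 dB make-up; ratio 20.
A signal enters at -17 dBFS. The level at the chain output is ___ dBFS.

Stage 1: -17 dBFS is 24 dB over -41 dBFS; at 3:1 that becomes 8 dB over, giving -33 dBFS.
Stage 2: overshoot 7 dB → 7/20 = 0.35 dB → -39.65 dBFS.

-39.65 dBFS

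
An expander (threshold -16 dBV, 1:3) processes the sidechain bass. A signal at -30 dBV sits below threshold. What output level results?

Undershoot = (-16) − (-30) = 14 dB.
At 1:3, that expands to 42 dB under threshold.
Output = -16 − 42 = -58 dBV.

-58 dBV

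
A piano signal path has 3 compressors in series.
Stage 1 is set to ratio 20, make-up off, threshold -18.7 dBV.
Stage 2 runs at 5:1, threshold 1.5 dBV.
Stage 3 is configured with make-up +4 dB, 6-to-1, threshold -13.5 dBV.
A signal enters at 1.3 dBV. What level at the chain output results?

-13.7 dBV

Stage 1: overshoot 20 dB → 20/20 = 1 dB → -17.7 dBV.
Stage 2: -17.7 dBV is at or below the 1.5 dBV threshold — no compression; output -17.7 dBV.
Stage 3: below threshold (-17.7 ≤ -13.5); passes unchanged; make-up brings it to -13.7 dBV.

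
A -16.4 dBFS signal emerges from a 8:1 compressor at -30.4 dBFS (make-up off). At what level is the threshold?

Input is 16 dB above T (since output overshoot × R = input overshoot: (-30.4 − T)·8 = -16.4 − T gives T = -32.4 dBFS).
Check: -32.4 + (-16.4 − (-32.4))/8 = -32.4 + 2 = -30.4 dBFS. ✓

-32.4 dBFS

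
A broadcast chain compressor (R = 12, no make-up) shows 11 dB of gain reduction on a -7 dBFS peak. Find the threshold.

-19 dBFS

Input is 12 dB above T (since output overshoot × R = input overshoot: (-18 − T)·12 = -7 − T gives T = -19 dBFS).
Check: -19 + (-7 − (-19))/12 = -19 + 1 = -18 dBFS. ✓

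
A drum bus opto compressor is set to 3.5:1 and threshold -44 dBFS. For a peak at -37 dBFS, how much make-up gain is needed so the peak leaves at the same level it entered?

5 dB

Without make-up, output = threshold + overshoot/3.5 = -44 + 2 = -42 dBFS.
Gap to target: 5 dB.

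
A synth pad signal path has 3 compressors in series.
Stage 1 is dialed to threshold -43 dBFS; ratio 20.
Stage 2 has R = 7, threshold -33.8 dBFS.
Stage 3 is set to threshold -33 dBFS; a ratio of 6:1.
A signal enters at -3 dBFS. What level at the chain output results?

-41 dBFS

Stage 1: overshoot 40 dB → 40/20 = 2 dB → -41 dBFS.
Stage 2: below threshold (-41 ≤ -33.8); passes unchanged; output -41 dBFS.
Stage 3: -41 dBFS ≤ -33 dBFS, so stage 3 doesn't engage; output -41 dBFS.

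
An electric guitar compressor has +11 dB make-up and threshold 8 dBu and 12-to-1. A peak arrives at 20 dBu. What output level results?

20 dBu sits 12 dB over threshold.
The 12 dB excess becomes 1 dB after 12:1 reduction.
Output = 8 + 1 = 9 dBu; make-up adds 11 dB, giving 20 dBu.

20 dBu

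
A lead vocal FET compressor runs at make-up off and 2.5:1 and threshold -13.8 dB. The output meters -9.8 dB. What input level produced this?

-3.8 dB

The compressed level sits -9.8 − (-13.8) = 4 dB over threshold.
Undo the ratio: input overshoot = 4 × 2.5 = 10 dB, giving input = -3.8 dB.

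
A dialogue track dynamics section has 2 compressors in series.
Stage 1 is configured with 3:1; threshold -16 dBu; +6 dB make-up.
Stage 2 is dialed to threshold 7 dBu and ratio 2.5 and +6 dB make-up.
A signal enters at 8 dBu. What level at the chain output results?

Stage 1: 24 dB above -16 dBu, reduced 3:1 to 8 dB above → -8 dBu; +6 dB make-up → -2 dBu.
Stage 2: below threshold (-2 ≤ 7); passes unchanged; make-up brings it to 4 dBu.

4 dBu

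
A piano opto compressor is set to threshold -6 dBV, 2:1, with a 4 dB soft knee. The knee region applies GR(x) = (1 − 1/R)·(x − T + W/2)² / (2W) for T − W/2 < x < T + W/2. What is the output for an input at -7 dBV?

-7.0625 dBV

x − T + W/2 = -7 − (-6) + 2 = 1.
GR = (1 − 1/2) × 1² / 8 = 0.5 × 1 / 8 = 0.0625 dB.
Output = -7 − 0.0625 = -7.0625 dBV.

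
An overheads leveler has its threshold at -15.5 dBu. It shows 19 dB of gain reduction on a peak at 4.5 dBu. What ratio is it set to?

20:1

Input overshoot = 4.5 − (-15.5) = 20 dB.
Output overshoot = 20 − 19 = 1 dB.
Ratio = input overshoot / output overshoot = 20 / 1 = 20.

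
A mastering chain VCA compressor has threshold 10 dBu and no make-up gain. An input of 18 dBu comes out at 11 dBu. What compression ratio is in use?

8:1

Input overshoot = 18 − 10 = 8 dB; output overshoot = 11 − 10 = 1 dB.
Ratio = 8 / 1 = 8.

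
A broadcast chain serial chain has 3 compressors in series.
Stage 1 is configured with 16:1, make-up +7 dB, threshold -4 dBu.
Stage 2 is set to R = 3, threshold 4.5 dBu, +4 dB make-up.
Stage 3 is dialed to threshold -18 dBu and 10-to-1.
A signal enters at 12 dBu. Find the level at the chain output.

Stage 1: overshoot 16 dB → 16/16 = 1 dB → -3 dBu; +7 dB make-up → 4 dBu.
Stage 2: below threshold (4 ≤ 4.5); passes unchanged; make-up brings it to 8 dBu.
Stage 3: overshoot 26 dB → 26/10 = 2.6 dB → -15.4 dBu.

-15.4 dBu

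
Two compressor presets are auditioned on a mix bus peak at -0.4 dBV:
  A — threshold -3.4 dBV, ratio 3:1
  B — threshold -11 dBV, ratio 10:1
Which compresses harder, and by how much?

B, by 7.54 dB

A: 3 dB over, compressed to 1 dB over, so 2 dB of GR.
B: 10.6 dB over, compressed to 1.06 dB over, so 9.54 dB of GR.
B applies 7.54 dB more gain reduction.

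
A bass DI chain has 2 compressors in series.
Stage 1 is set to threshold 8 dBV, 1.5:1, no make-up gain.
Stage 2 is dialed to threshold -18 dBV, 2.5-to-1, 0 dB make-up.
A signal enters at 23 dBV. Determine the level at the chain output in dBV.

Stage 1: 15 dB above 8 dBV, reduced 1.5:1 to 10 dB above → 18 dBV.
Stage 2: overshoot 36 dB → 36/2.5 = 14.4 dB → -3.6 dBV.

-3.6 dBV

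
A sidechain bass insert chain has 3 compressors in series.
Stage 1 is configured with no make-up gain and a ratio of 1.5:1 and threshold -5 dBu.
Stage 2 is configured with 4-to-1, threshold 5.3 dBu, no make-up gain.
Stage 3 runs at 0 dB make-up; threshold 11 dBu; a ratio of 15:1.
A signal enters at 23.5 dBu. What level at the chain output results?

Stage 1: overshoot 28.5 dB → 28.5/1.5 = 19 dB → 14 dBu.
Stage 2: overshoot 8.7 dB → 8.7/4 = 2.175 dB → 7.475 dBu.
Stage 3: 7.475 dBu is at or below the 11 dBu threshold — no compression; output 7.475 dBu.

7.475 dBu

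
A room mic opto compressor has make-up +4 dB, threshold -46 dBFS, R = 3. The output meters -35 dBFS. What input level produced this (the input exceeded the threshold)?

Stripping the +4 dB make-up gives -39 dBFS at the gain stage.
Post-compression overshoot = -39 − (-46) = 7 dB.
Before 3:1 compression the overshoot was 7 × 3 = 21 dB, so input = -46 + 21 = -25 dBFS.

-25 dBFS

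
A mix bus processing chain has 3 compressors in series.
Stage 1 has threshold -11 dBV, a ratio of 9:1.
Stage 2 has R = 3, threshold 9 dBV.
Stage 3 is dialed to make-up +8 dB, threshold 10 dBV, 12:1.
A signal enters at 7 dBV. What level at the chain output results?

Stage 1: overshoot 18 dB → 18/9 = 2 dB → -9 dBV.
Stage 2: below threshold (-9 ≤ 9); passes unchanged; output -9 dBV.
Stage 3: -9 dBV ≤ 10 dBV, so stage 3 doesn't engage; make-up brings it to -1 dBV.

-1 dBV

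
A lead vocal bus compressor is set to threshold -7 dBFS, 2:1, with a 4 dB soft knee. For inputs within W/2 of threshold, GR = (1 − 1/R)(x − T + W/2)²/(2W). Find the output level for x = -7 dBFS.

-7.25 dBFS

x − T + W/2 = -7 − (-7) + 2 = 2.
GR = (1 − 1/2) × 2² / 8 = 0.5 × 4 / 8 = 0.25 dB.
Output = -7 − 0.25 = -7.25 dBFS.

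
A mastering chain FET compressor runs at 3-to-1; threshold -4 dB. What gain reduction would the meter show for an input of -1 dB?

The signal is 3 dB above threshold.
At 3:1, output sits 3/3 = 1 dB above threshold.
So the signal is attenuated by 3 − 1 = 2 dB.

2 dB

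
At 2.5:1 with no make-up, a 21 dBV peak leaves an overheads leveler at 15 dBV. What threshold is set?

11 dBV

Let T be the threshold. Output overshoot = (input overshoot)/R, so 15 − T = (21 − T)/2.5.
2.5·(15 − T) = 21 − T → 1.5·T = 37.5 − 21 = 16.5.
T = 16.5/1.5 = 11 dBV.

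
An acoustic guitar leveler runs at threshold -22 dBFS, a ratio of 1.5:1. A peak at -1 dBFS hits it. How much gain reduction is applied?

The signal is 21 dB above threshold.
A 1.5:1 ratio leaves 14 dB of that excess.
Gain reduction = 21 − 14 = 7 dB.

7 dB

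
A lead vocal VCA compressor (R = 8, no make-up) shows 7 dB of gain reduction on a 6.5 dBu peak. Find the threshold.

Input is 8 dB above T (since output overshoot × R = input overshoot: (-0.5 − T)·8 = 6.5 − T gives T = -1.5 dBu).
Check: -1.5 + (6.5 − (-1.5))/8 = -1.5 + 1 = -0.5 dBu. ✓

-1.5 dBu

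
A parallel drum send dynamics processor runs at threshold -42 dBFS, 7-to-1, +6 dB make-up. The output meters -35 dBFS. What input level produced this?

Stripping the +6 dB make-up gives -41 dBFS at the gain stage.
That's 1 dB above the -42 dBFS threshold.
Undo the ratio: input overshoot = 1 × 7 = 7 dB, giving input = -35 dBFS.

-35 dBFS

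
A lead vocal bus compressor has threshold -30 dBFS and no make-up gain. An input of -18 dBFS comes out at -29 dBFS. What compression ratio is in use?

Input overshoot = -18 − (-30) = 12 dB; output overshoot = -29 − (-30) = 1 dB.
Ratio = 12 / 1 = 12.

12:1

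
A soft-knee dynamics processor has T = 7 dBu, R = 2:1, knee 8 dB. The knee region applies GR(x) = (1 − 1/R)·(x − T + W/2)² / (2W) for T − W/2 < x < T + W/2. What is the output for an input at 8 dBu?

x − T + W/2 = 8 − 7 + 4 = 5.
GR = (1 − 1/2) × 5² / 16 = 0.5 × 25 / 16 = 0.78125 dB.
Output = 8 − 0.78125 = 7.21875 dBu.

7.21875 dBu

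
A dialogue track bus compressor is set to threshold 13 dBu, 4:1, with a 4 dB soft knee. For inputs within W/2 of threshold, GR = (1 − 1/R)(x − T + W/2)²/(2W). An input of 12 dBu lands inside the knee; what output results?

11.90625 dBu

x − T + W/2 = 12 − 13 + 2 = 1.
GR = (1 − 1/4) × 1² / 8 = 0.75 × 1 / 8 = 0.09375 dB.
Output = 12 − 0.09375 = 11.90625 dBu.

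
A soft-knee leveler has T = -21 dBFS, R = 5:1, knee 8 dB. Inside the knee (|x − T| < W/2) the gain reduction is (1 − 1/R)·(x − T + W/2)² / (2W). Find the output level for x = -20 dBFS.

x − T + W/2 = -20 − (-21) + 4 = 5.
GR = (1 − 1/5) × 5² / 16 = 0.8 × 25 / 16 = 1.25 dB.
Output = -20 − 1.25 = -21.25 dBFS.

-21.25 dBFS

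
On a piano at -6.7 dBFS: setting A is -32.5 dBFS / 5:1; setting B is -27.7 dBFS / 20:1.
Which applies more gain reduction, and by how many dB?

A: GR = 25.8 − 25.8/5 = 20.64 dB.
B: GR = 21 − 21/20 = 19.95 dB.
Difference: 0.69 dB in favour of A.

A, by 0.69 dB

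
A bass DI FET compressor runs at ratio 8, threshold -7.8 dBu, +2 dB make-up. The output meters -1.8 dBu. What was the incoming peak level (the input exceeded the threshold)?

Before make-up, the level was -1.8 − 2 = -3.8 dBu.
The compressed level sits -3.8 − (-7.8) = 4 dB over threshold.
Input overshoot = R × output overshoot = 32 dB → input = -7.8 + 32 = 24.2 dBu.

24.2 dBu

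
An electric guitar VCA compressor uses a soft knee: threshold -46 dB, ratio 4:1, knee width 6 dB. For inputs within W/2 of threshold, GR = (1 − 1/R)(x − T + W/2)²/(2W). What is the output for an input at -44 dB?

x − T + W/2 = -44 − (-46) + 3 = 5.
GR = (1 − 1/4) × 5² / 12 = 0.75 × 25 / 12 = 1.5625 dB.
Output = -44 − 1.5625 = -45.5625 dB.

-45.5625 dB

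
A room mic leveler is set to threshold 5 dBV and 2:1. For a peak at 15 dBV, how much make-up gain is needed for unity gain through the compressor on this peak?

The peak compresses to 5 + 10/2 = 10 dBV.
To reach 15 dBV requires 15 − 10 = 5 dB of make-up.

5 dB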